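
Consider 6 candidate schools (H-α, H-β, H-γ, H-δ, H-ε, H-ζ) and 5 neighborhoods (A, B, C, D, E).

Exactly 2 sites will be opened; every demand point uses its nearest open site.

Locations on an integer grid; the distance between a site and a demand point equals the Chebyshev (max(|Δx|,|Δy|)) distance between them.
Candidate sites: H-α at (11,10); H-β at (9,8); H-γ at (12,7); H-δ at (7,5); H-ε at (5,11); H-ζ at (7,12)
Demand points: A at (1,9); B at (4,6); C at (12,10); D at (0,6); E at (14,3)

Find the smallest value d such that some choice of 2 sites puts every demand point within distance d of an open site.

5

Open {H-β, H-ε}.
  Farthest demand point is B at distance 5 (to H-β); all others are ≤ 5.
With {H-γ, H-ε} the worst case is 5.
With {H-α, H-δ} the worst case is 7.
No size-2 selection achieves below 5.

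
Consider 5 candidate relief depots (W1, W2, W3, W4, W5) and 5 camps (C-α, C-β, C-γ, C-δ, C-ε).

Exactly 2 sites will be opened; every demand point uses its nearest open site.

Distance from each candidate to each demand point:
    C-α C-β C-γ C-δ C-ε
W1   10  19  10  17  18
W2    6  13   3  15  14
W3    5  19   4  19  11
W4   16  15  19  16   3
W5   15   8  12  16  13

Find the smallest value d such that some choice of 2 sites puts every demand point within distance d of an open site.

Open {W1, W2}.
  Farthest demand point is C-δ at distance 15 (to W2); all others are ≤ 15.
With {W2, W3} the worst case is 15.
With {W2, W4} the worst case is 15.
No size-2 selection achieves below 15.

15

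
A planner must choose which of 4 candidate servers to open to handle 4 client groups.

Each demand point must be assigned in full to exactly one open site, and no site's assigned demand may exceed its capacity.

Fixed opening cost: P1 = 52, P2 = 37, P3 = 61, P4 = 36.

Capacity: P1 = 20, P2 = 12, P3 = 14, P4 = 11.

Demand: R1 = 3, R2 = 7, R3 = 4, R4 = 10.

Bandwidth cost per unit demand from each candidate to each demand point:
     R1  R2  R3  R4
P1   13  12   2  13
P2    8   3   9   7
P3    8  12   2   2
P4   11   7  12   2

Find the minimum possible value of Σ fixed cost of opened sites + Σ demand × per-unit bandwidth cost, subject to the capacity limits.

171

Open {P2, P3}; cheapest assignment that respects the capacities:
  P2 (cap 12, load 10): R1, R2 — cost 3×8 + 7×3 = 45
  P3 (cap 14, load 14): R3, R4 — cost 4×2 + 10×2 = 28
  Shipping 73, fixed 98 → total 171.
  Any other capacity-feasible assignment to {P2, P3} ships for at least 73.
Compare {P1, P2, P4}: its best feasible assignment gives total 198.
Compare {P3, P4}: its best feasible assignment gives total 207.
Every other set of open sites that can feasibly serve all demand totals ≥ 198 even under its best assignment. Minimum: 171.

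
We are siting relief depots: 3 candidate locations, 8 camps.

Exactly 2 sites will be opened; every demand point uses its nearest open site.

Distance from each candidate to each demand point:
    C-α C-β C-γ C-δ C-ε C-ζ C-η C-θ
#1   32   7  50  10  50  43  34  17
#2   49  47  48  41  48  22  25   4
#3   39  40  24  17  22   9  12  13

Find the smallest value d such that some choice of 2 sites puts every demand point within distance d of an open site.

Open {#1, #3}.
  Farthest demand point is C-α at distance 32 (to #1); all others are ≤ 32.
With {#2, #3} the worst case is 40.
With {#1, #2} the worst case is 48.
No size-2 selection achieves below 32.

32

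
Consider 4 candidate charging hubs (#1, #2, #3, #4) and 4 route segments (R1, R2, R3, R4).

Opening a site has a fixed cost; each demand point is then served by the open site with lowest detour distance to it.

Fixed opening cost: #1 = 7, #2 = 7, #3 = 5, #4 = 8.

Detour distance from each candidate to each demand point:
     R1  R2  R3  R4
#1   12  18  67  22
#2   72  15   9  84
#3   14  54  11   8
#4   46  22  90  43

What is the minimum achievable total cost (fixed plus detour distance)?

58

Open {#2, #3}: assign each demand point to its cheapest open site.
  R1→#3 14, R2→#2 15, R3→#2 9, R4→#3 8
  detour distance 46, fixed 12 → total 58.
Compare {#1, #3}: detour distance 49 + fixed 12 = 61.
Compare {#1, #2, #3}: detour distance 44 + fixed 19 = 63.
Compare {#2, #3, #4}: detour distance 46 + fixed 20 = 66.
All other subsets cost ≥ 61. Minimum total cost: 58.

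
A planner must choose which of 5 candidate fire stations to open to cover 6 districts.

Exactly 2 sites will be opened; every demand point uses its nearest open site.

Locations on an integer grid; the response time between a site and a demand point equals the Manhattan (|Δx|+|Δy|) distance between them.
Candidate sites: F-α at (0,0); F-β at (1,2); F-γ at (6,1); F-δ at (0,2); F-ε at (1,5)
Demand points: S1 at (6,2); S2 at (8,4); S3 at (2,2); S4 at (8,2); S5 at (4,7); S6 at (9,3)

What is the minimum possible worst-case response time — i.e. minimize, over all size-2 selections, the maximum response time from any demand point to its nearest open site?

5

Open {F-γ, F-ε}.
  Farthest demand point is S2 at response time 5 (to F-γ); all others are ≤ 5.
With {F-α, F-γ} the worst case is 8.
With {F-β, F-γ} the worst case is 8.
No size-2 selection achieves below 5.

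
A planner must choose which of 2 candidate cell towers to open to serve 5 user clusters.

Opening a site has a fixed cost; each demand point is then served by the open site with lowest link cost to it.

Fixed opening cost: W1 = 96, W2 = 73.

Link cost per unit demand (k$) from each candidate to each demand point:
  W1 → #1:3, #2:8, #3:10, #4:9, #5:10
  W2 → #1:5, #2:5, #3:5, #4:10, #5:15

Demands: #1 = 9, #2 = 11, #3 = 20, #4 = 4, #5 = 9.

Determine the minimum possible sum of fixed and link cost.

448

Open {W2}: assign each demand point to its cheapest open site.
  #1→W2 9×5=45, #2→W2 11×5=55, #3→W2 20×5=100, #4→W2 4×10=40, #5→W2 9×15=135
  link cost 375, fixed 73 → total 448.
Compare {W1, W2}: link cost 308 + fixed 169 = 477.
Compare {W1}: link cost 441 + fixed 96 = 537.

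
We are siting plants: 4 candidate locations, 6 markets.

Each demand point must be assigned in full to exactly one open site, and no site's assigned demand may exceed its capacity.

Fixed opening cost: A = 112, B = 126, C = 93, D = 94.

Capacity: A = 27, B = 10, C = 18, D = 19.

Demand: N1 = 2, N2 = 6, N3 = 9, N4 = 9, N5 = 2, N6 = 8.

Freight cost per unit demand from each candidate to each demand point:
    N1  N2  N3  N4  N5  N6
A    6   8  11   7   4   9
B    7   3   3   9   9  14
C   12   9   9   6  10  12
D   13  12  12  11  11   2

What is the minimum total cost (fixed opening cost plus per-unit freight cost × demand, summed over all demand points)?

458

Open {C, D}; cheapest assignment that respects the capacities:
  C (cap 18, load 18): N3, N4 — cost 9×9 + 9×6 = 135
  D (cap 19, load 18): N1, N2, N5, N6 — cost 2×13 + 6×12 + 2×11 + 8×2 = 136
  Shipping 271, fixed 187 → total 458.
  Any other capacity-feasible assignment to {C, D} ships for at least 271.
Compare {A, D}: its best feasible assignment gives total 461.
Compare {A, B}: its best feasible assignment gives total 468.
Every other set of open sites that can feasibly serve all demand totals ≥ 461 even under its best assignment. Minimum: 458.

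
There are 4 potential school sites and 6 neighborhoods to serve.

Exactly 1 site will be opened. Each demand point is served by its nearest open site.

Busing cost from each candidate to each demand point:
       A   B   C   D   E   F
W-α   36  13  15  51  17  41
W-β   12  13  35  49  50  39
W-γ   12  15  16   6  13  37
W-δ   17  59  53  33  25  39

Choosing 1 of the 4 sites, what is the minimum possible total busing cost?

99

Open {W-γ}.
  A→W-γ 12, B→W-γ 15, C→W-γ 16, D→W-γ 6, E→W-γ 13, F→W-γ 37  ⇒ total 99.
Compare {W-α}: total 173.
Compare {W-β}: total 198.
No size-1 selection does better; minimum is 99.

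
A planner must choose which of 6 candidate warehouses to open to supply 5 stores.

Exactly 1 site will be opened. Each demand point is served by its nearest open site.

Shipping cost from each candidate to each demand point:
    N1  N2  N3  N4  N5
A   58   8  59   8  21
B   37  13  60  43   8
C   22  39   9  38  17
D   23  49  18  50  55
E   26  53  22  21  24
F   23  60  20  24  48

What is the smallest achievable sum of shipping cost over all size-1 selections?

125

Open {C}.
  N1→C 22, N2→C 39, N3→C 9, N4→C 38, N5→C 17  ⇒ total 125.
Compare {E}: total 146.
Compare {A}: total 154.
No size-1 selection does better; minimum is 125.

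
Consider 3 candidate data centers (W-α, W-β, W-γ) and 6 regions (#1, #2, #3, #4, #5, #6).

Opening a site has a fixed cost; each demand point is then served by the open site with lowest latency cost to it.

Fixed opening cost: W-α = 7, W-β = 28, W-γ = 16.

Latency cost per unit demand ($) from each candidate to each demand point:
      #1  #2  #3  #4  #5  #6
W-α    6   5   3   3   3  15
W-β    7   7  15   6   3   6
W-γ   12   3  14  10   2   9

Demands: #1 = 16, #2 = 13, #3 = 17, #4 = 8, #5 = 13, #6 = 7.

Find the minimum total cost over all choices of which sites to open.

Open {W-α, W-γ}: assign each demand point to its cheapest open site.
  #1→W-α 16×6=96, #2→W-γ 13×3=39, #3→W-α 17×3=51, #4→W-α 8×3=24, #5→W-γ 13×2=26, #6→W-γ 7×9=63
  latency cost 299, fixed 23 → total 322.
Compare {W-α, W-β, W-γ}: latency cost 278 + fixed 51 = 329.
Compare {W-α, W-β}: latency cost 317 + fixed 35 = 352.
Compare {W-α}: latency cost 380 + fixed 7 = 387.
All other subsets cost ≥ 329. Minimum total cost: 322.

322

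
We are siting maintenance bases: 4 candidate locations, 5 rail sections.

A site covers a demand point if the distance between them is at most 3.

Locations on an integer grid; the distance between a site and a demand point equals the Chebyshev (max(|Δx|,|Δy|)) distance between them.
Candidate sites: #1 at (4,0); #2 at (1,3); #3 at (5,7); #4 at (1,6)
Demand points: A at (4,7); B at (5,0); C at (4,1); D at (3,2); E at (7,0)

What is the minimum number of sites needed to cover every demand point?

Coverage sets (demand points within 3 of each site):
  #1: {B, C, D, E}
  #2: {C, D}
  #3: {A}
  #4: {A}
No single site covers all 5 demand points.
But {#1, #3} covers everything, so the minimum is 2.

2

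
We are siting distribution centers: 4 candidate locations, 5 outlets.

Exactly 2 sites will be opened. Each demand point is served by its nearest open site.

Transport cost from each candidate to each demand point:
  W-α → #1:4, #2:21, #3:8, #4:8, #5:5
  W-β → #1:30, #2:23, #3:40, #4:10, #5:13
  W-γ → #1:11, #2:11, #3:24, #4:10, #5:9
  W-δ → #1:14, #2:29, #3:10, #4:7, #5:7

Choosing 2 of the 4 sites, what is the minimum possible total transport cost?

Open {W-α, W-γ}.
  #1→W-α 4, #2→W-γ 11, #3→W-α 8, #4→W-α 8, #5→W-α 5  ⇒ total 36.
Compare {W-α, W-δ}: total 45.
Compare {W-α, W-β}: total 46.
No size-2 selection does better; minimum is 36.

36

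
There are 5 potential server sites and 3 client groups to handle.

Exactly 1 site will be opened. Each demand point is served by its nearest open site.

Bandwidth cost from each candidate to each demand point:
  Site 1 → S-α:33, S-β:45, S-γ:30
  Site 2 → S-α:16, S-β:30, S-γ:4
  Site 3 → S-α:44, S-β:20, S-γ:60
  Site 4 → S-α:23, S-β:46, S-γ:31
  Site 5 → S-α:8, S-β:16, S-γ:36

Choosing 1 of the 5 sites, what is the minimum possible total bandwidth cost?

Open {Site 2}.
  S-α→Site 2 16, S-β→Site 2 30, S-γ→Site 2 4  ⇒ total 50.
Compare {Site 5}: total 60.
Compare {Site 4}: total 100.
No size-1 selection does better; minimum is 50.

50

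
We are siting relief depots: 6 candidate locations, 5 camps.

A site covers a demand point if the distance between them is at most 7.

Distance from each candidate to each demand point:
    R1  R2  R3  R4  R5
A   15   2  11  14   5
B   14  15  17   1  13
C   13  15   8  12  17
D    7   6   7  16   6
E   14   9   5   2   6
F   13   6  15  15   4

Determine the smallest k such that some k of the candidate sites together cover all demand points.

2

Coverage sets (demand points within 7 of each site):
  A: {R2, R5}
  B: {R4}
  C: {}
  D: {R1, R2, R3, R5}
  E: {R3, R4, R5}
  F: {R2, R5}
No single site covers all 5 demand points.
But {B, D} covers everything, so the minimum is 2.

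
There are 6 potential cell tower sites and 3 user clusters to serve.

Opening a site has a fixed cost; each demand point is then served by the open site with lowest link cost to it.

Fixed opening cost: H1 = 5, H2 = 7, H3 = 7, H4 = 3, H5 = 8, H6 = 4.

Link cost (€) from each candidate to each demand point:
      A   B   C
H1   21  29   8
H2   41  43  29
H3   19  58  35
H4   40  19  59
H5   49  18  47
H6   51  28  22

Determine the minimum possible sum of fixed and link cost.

56

Open {H1, H4}: assign each demand point to its cheapest open site.
  A→H1 21, B→H4 19, C→H1 8
  link cost 48, fixed 8 → total 56.
Compare {H1, H5}: link cost 47 + fixed 13 = 60.
Compare {H1, H4, H6}: link cost 48 + fixed 12 = 60.
Compare {H1, H3, H4}: link cost 46 + fixed 15 = 61.
All other subsets cost ≥ 60. Minimum total cost: 56.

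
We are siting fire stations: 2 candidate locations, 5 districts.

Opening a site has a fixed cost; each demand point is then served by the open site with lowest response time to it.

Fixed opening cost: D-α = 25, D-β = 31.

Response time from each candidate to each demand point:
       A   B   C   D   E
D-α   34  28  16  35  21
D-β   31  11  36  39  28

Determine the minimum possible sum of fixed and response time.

Open {D-α}: assign each demand point to its cheapest open site.
  A→D-α 34, B→D-α 28, C→D-α 16, D→D-α 35, E→D-α 21
  response time 134, fixed 25 → total 159.
Compare {D-α, D-β}: response time 114 + fixed 56 = 170.
Compare {D-β}: response time 145 + fixed 31 = 176.

159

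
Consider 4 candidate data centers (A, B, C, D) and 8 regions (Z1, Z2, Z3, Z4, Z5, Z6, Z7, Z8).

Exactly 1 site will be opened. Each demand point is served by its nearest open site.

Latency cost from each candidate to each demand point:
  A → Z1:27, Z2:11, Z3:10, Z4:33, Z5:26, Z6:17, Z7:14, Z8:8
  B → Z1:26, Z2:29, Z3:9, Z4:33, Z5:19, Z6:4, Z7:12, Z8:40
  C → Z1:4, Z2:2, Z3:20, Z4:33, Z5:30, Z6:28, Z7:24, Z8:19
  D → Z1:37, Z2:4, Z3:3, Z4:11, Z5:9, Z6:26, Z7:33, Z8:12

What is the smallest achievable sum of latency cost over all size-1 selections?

135

Open {D}.
  Z1→D 37, Z2→D 4, Z3→D 3, Z4→D 11, Z5→D 9, Z6→D 26, Z7→D 33, Z8→D 12  ⇒ total 135.
Compare {A}: total 146.
Compare {C}: total 160.
No size-1 selection does better; minimum is 135.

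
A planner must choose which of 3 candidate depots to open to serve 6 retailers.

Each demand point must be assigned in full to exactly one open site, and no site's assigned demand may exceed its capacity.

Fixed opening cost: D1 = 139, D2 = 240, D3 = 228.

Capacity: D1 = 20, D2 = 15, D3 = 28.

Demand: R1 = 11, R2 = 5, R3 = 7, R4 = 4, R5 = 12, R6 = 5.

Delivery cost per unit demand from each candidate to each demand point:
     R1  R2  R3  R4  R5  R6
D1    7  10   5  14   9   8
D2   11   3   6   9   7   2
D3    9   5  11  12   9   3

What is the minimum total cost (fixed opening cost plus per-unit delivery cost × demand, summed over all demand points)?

675

Open {D1, D3}; cheapest assignment that respects the capacities:
  D1 (cap 20, load 18): R1, R3 — cost 11×7 + 7×5 = 112
  D3 (cap 28, load 26): R2, R4, R5, R6 — cost 5×5 + 4×12 + 12×9 + 5×3 = 196
  Shipping 308, fixed 367 → total 675.
  Any other capacity-feasible assignment to {D1, D3} ships for at least 308.
Compare {D1, D2, D3}: its best feasible assignment gives total 888.
Every other set of open sites that can feasibly serve all demand totals ≥ 888 even under its best assignment. Minimum: 675.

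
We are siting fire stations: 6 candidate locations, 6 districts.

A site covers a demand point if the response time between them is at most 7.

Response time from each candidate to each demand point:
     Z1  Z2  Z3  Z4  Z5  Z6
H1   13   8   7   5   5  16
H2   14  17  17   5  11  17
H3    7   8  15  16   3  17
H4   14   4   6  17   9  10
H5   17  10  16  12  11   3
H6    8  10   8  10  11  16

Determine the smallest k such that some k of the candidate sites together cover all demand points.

Coverage sets (demand points within 7 of each site):
  H1: {Z3, Z4, Z5}
  H2: {Z4}
  H3: {Z1, Z5}
  H4: {Z2, Z3}
  H5: {Z6}
  H6: {}
No 3 sites suffice: every size-3 union leaves at least one demand point uncovered.
But {H1, H3, H4, H5} covers everything, so the minimum is 4.

4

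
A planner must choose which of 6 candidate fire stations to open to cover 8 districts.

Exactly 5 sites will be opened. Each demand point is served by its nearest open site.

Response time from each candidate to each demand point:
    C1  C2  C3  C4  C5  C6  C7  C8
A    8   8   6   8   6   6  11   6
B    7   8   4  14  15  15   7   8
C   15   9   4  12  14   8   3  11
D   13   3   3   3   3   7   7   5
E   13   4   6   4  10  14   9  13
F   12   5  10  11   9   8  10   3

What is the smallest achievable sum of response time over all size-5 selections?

Open {A, B, C, D, F}.
  C1→B 7, C2→D 3, C3→D 3, C4→D 3, C5→D 3, C6→A 6, C7→C 3, C8→F 3  ⇒ total 31.
Compare {A, C, D, E, F}: total 32.
Compare {B, C, D, E, F}: total 32.
No size-5 selection does better; minimum is 31.

31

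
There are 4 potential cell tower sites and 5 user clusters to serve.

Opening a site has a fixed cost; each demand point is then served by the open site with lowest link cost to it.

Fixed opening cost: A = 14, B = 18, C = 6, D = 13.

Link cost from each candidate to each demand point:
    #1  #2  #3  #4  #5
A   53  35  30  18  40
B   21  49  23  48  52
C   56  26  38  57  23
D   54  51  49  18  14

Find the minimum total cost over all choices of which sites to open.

139

Open {B, C, D}: assign each demand point to its cheapest open site.
  #1→B 21, #2→C 26, #3→B 23, #4→D 18, #5→D 14
  link cost 102, fixed 37 → total 139.
Compare {A, B, C}: link cost 111 + fixed 38 = 149.
Compare {A, B, C, D}: link cost 102 + fixed 51 = 153.
Compare {B, D}: link cost 125 + fixed 31 = 156.
All other subsets cost ≥ 149. Minimum total cost: 139.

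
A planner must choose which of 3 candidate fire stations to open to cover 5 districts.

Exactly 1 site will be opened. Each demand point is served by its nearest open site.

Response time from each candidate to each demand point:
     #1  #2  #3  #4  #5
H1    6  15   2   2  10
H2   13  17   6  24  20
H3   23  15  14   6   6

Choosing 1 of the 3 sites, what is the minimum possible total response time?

Open {H1}.
  #1→H1 6, #2→H1 15, #3→H1 2, #4→H1 2, #5→H1 10  ⇒ total 35.
Compare {H3}: total 64.
Compare {H2}: total 80.

35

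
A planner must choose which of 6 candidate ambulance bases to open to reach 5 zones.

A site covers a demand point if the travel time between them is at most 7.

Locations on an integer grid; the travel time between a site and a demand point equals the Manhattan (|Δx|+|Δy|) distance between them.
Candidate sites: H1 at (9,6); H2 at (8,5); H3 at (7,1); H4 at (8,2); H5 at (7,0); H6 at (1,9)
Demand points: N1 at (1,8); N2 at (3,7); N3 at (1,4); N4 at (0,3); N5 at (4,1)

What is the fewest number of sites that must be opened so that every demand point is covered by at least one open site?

Coverage sets (demand points within 7 of each site):
  H1: {N2}
  H2: {N2}
  H3: {N5}
  H4: {N5}
  H5: {N5}
  H6: {N1, N2, N3, N4}
No single site covers all 5 demand points.
But {H3, H6} covers everything, so the minimum is 2.

2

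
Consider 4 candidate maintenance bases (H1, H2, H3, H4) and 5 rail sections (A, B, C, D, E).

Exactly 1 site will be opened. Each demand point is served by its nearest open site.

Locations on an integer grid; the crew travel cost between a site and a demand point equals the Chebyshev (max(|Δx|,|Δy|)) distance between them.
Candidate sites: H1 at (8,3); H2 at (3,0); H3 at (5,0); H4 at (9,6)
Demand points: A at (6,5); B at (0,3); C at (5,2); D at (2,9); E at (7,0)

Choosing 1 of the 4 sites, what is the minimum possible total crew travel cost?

Open {H1}.
  A→H1 2, B→H1 8, C→H1 3, D→H1 6, E→H1 3  ⇒ total 22.
Compare {H2}: total 23.
Compare {H3}: total 23.
No size-1 selection does better; minimum is 22.

22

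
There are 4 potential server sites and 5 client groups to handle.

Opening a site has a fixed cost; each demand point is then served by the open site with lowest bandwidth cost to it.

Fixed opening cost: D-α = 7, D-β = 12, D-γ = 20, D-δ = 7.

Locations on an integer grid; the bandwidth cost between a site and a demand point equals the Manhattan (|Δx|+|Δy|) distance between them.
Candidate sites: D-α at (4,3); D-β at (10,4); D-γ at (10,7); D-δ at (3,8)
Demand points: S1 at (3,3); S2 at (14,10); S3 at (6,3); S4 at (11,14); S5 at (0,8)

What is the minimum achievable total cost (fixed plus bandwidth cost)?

Open {D-α, D-δ}: assign each demand point to its cheapest open site.
  S1→D-α 1, S2→D-δ 13, S3→D-α 2, S4→D-δ 14, S5→D-δ 3
  bandwidth cost 33, fixed 14 → total 47.
Compare {D-δ}: bandwidth cost 43 + fixed 7 = 50.
Compare {D-α, D-β}: bandwidth cost 33 + fixed 19 = 52.
Compare {D-β, D-δ}: bandwidth cost 34 + fixed 19 = 53.
All other subsets cost ≥ 50. Minimum total cost: 47.

47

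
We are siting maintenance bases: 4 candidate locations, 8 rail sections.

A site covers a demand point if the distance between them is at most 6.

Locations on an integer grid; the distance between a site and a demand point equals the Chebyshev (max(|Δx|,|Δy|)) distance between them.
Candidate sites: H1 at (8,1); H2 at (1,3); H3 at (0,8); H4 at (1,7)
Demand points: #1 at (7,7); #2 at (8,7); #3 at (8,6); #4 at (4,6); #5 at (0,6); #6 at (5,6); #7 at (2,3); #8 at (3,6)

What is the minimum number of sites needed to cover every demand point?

2

Coverage sets (demand points within 6 of each site):
  H1: {#1, #2, #3, #4, #6, #7, #8}
  H2: {#1, #4, #5, #6, #7, #8}
  H3: {#4, #5, #6, #7, #8}
  H4: {#1, #4, #5, #6, #7, #8}
No single site covers all 8 demand points.
But {H1, H2} covers everything, so the minimum is 2.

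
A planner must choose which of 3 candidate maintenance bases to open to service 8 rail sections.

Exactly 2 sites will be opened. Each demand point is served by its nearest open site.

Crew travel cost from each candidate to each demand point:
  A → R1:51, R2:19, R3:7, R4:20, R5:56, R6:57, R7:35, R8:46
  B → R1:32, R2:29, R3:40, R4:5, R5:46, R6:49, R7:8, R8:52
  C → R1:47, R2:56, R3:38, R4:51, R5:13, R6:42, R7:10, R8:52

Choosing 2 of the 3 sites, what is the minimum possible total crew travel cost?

204

Open {A, C}.
  R1→C 47, R2→A 19, R3→A 7, R4→A 20, R5→C 13, R6→C 42, R7→C 10, R8→A 46  ⇒ total 204.
Compare {A, B}: total 212.
Compare {B, C}: total 219.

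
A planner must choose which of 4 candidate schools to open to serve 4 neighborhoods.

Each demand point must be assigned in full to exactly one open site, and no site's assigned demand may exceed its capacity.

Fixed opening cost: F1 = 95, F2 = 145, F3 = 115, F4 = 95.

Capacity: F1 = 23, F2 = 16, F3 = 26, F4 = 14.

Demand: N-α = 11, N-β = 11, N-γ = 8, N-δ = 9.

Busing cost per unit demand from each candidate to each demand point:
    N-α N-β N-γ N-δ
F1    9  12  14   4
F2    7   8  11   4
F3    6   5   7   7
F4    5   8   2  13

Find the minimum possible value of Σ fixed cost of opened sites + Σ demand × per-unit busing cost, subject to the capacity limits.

Open {F1, F3}; cheapest assignment that respects the capacities:
  F1 (cap 23, load 20): N-α, N-δ — cost 11×9 + 9×4 = 135
  F3 (cap 26, load 19): N-β, N-γ — cost 11×5 + 8×7 = 111
  Shipping 246, fixed 210 → total 456.
  Any other capacity-feasible assignment to {F1, F3} ships for at least 246.
Compare {F1, F3, F4}: its best feasible assignment gives total 478.
Compare {F2, F3, F4}: its best feasible assignment gives total 528.
Every other set of open sites that can feasibly serve all demand totals ≥ 478 even under its best assignment. Minimum: 456.

456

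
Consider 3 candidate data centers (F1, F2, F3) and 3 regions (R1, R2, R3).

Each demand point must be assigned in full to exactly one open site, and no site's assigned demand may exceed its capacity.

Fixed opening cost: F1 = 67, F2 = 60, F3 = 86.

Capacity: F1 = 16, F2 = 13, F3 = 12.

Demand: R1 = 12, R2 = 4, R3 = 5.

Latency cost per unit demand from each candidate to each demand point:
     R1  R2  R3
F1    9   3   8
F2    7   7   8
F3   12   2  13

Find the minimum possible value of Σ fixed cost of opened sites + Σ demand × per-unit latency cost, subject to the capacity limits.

Open {F1, F2}; cheapest assignment that respects the capacities:
  F1 (cap 16, load 9): R2, R3 — cost 4×3 + 5×8 = 52
  F2 (cap 13, load 12): R1 — cost 12×7 = 84
  Shipping 136, fixed 127 → total 263.
  Any other capacity-feasible assignment to {F1, F2} ships for at least 136.
Compare {F2, F3}: its best feasible assignment gives total 303.
Compare {F1, F3}: its best feasible assignment gives total 334.
Every other set of open sites that can feasibly serve all demand totals ≥ 303 even under its best assignment. Minimum: 263.

263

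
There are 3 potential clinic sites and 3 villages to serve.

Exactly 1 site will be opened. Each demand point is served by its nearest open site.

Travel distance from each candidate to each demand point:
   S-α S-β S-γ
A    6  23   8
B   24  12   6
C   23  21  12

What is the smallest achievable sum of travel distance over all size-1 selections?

37

Open {A}.
  S-α→A 6, S-β→A 23, S-γ→A 8  ⇒ total 37.
Compare {B}: total 42.
Compare {C}: total 56.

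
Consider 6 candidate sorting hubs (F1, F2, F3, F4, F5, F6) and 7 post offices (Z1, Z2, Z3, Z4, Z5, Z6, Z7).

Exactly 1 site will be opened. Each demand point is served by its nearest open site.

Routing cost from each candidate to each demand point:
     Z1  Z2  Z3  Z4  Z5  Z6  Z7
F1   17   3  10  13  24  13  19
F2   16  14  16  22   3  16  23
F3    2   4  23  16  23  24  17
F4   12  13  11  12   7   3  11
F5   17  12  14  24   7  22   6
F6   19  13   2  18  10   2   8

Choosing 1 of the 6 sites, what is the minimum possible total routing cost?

69

Open {F4}.
  Z1→F4 12, Z2→F4 13, Z3→F4 11, Z4→F4 12, Z5→F4 7, Z6→F4 3, Z7→F4 11  ⇒ total 69.
Compare {F6}: total 72.
Compare {F1}: total 99.
No size-1 selection does better; minimum is 69.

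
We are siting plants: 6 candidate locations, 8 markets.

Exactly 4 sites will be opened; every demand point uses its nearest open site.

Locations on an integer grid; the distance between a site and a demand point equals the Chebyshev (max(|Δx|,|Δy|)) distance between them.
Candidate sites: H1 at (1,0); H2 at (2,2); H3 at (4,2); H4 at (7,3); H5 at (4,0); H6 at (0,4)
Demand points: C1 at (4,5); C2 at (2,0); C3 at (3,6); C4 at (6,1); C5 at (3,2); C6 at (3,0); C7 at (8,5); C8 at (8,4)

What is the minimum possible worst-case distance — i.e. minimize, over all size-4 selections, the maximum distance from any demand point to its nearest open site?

Open {H1, H2, H4, H6}.
  Farthest demand point is C1 at distance 3 (to H2); all others are ≤ 3.
With {H1, H3, H4, H6} the worst case is 3.
With {H1, H4, H5, H6} the worst case is 3.
No size-4 selection achieves below 3.

3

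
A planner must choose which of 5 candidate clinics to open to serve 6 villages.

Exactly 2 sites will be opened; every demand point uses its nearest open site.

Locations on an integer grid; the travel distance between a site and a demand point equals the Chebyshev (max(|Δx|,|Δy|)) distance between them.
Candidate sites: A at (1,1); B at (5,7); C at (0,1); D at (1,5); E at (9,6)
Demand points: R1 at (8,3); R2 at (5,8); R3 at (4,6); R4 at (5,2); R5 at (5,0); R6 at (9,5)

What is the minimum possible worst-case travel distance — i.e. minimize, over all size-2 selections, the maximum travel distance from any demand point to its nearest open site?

Open {A, B}.
  Farthest demand point is R1 at travel distance 4 (to B); all others are ≤ 4.
With {A, E} the worst case is 5.
With {B, C} the worst case is 5.
No size-2 selection achieves below 4.

4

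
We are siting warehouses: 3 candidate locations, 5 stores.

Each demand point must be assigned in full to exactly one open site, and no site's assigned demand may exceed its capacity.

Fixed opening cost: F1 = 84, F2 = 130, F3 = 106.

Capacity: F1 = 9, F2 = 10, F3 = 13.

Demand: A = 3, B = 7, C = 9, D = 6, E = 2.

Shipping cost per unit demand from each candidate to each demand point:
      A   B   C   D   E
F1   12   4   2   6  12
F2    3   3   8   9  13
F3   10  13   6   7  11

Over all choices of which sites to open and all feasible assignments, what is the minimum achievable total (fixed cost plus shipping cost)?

432

Open {F1, F2, F3}; cheapest assignment that respects the capacities:
  F1 (cap 9, load 9): C — cost 9×2 = 18
  F2 (cap 10, load 10): A, B — cost 3×3 + 7×3 = 30
  F3 (cap 13, load 8): D, E — cost 6×7 + 2×11 = 64
  Shipping 112, fixed 320 → total 432.
  Any other capacity-feasible assignment to {F1, F2, F3} ships for at least 112.
Total demand is 27 and no other set of sites has combined capacity ≥ 27, so {F1, F2, F3} is the only feasible choice of open sites. Minimum: 432.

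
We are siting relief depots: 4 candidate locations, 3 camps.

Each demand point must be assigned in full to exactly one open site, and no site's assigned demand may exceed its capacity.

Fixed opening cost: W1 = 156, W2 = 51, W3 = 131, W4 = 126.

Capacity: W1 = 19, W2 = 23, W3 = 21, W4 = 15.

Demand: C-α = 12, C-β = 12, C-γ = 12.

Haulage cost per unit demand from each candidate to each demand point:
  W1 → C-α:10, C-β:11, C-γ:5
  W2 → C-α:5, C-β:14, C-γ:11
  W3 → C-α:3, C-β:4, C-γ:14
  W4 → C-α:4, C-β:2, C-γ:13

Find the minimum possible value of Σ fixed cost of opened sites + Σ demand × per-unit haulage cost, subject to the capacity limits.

Open {W1, W2, W4}; cheapest assignment that respects the capacities:
  W1 (cap 19, load 12): C-γ — cost 12×5 = 60
  W2 (cap 23, load 12): C-α — cost 12×5 = 60
  W4 (cap 15, load 12): C-β — cost 12×2 = 24
  Shipping 144, fixed 333 → total 477.
  Any other capacity-feasible assignment to {W1, W2, W4} ships for at least 144.
Compare {W2, W3, W4}: its best feasible assignment gives total 500.
Compare {W1, W2, W3}: its best feasible assignment gives total 506.
Every other set of open sites that can feasibly serve all demand totals ≥ 500 even under its best assignment. Minimum: 477.

477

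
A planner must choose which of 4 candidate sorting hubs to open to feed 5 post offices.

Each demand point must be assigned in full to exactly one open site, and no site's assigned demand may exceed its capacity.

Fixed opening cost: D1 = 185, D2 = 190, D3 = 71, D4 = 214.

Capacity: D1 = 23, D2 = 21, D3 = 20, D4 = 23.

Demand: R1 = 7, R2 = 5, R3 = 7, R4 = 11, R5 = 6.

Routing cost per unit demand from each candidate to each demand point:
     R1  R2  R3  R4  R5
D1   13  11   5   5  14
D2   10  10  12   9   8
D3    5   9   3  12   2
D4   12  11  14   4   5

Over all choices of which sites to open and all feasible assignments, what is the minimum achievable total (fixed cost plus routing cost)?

434

Open {D1, D3}; cheapest assignment that respects the capacities:
  D1 (cap 23, load 16): R2, R4 — cost 5×11 + 11×5 = 110
  D3 (cap 20, load 20): R1, R3, R5 — cost 7×5 + 7×3 + 6×2 = 68
  Shipping 178, fixed 256 → total 434.
  Any other capacity-feasible assignment to {D1, D3} ships for at least 178.
Compare {D3, D4}: its best feasible assignment gives total 452.
Compare {D2, D3}: its best feasible assignment gives total 478.
Every other set of open sites that can feasibly serve all demand totals ≥ 452 even under its best assignment. Minimum: 434.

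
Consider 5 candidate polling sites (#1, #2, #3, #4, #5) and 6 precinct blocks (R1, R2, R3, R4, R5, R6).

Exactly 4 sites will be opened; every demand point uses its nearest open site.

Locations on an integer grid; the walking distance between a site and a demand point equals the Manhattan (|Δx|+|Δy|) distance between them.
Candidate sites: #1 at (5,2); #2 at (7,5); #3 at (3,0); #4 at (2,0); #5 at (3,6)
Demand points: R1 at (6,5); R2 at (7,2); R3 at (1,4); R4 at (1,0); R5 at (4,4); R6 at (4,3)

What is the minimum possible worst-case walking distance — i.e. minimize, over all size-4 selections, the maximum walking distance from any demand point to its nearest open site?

Open {#1, #2, #3, #5}.
  Farthest demand point is R3 at walking distance 4 (to #5); all others are ≤ 4.
With {#1, #2, #4, #5} the worst case is 4.
With {#1, #3, #4, #5} the worst case is 4.
No size-4 selection achieves below 4.

4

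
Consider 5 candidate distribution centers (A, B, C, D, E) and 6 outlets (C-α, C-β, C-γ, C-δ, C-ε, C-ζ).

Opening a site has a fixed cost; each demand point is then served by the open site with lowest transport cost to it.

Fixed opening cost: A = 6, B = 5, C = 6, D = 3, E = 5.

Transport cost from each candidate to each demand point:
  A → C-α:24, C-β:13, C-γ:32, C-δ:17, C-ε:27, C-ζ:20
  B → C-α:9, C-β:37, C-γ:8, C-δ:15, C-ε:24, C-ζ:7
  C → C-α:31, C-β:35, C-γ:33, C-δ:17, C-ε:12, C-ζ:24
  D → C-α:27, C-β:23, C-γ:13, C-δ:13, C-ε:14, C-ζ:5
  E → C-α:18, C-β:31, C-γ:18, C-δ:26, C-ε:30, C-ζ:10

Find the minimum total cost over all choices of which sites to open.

Open {A, B, D}: assign each demand point to its cheapest open site.
  C-α→B 9, C-β→A 13, C-γ→B 8, C-δ→D 13, C-ε→D 14, C-ζ→D 5
  transport cost 62, fixed 14 → total 76.
Compare {B, D}: transport cost 72 + fixed 8 = 80.
Compare {A, B, C, D}: transport cost 60 + fixed 20 = 80.
Compare {A, B, C}: transport cost 64 + fixed 17 = 81.
All other subsets cost ≥ 80. Minimum total cost: 76.

76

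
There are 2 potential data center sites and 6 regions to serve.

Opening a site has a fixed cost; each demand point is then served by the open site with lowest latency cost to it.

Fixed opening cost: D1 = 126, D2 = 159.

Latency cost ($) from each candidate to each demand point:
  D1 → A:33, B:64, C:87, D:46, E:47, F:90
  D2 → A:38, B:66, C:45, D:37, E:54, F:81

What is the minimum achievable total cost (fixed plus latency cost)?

Open {D2}: assign each demand point to its cheapest open site.
  A→D2 38, B→D2 66, C→D2 45, D→D2 37, E→D2 54, F→D2 81
  latency cost 321, fixed 159 → total 480.
Compare {D1}: latency cost 367 + fixed 126 = 493.
Compare {D1, D2}: latency cost 307 + fixed 285 = 592.

480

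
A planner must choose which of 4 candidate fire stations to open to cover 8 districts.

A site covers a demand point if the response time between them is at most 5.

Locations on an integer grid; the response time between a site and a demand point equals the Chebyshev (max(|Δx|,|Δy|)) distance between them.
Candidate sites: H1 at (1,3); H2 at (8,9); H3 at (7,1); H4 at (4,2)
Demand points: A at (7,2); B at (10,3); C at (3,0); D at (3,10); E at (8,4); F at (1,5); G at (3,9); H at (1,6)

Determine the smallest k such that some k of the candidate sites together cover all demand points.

Coverage sets (demand points within 5 of each site):
  H1: {C, F, H}
  H2: {D, E, G}
  H3: {A, B, C, E}
  H4: {A, C, E, F, H}
No 2 sites suffice: every size-2 union leaves at least one demand point uncovered.
But {H1, H2, H3} covers everything, so the minimum is 3.

3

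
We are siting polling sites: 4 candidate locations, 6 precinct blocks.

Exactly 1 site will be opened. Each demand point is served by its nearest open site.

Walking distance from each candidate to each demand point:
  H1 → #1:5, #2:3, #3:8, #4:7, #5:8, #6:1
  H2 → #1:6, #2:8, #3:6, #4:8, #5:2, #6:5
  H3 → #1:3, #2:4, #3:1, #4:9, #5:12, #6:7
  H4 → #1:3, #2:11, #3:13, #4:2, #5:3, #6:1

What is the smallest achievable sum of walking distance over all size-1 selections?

Open {H1}.
  #1→H1 5, #2→H1 3, #3→H1 8, #4→H1 7, #5→H1 8, #6→H1 1  ⇒ total 32.
Compare {H4}: total 33.
Compare {H2}: total 35.
No size-1 selection does better; minimum is 32.

32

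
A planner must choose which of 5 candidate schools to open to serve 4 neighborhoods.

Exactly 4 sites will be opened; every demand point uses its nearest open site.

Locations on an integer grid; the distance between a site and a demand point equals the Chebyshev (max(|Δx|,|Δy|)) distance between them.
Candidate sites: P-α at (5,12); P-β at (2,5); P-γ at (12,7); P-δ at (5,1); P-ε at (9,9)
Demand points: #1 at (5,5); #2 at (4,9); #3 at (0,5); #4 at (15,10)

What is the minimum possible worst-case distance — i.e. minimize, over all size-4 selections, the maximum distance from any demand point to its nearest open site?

Open {P-α, P-β, P-γ, P-δ}.
  Farthest demand point is #1 at distance 3 (to P-β); all others are ≤ 3.
With {P-α, P-β, P-γ, P-ε} the worst case is 3.
With {P-β, P-γ, P-δ, P-ε} the worst case is 4.
No size-4 selection achieves below 3.

3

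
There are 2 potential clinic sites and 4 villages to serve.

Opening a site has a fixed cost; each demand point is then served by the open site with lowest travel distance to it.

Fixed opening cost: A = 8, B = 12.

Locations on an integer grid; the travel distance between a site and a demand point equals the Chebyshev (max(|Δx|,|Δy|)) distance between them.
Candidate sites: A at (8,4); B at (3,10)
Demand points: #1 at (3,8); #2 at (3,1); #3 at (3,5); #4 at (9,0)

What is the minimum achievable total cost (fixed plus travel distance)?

27

Open {A}: assign each demand point to its cheapest open site.
  #1→A 5, #2→A 5, #3→A 5, #4→A 4
  travel distance 19, fixed 8 → total 27.
Compare {A, B}: travel distance 16 + fixed 20 = 36.
Compare {B}: travel distance 26 + fixed 12 = 38.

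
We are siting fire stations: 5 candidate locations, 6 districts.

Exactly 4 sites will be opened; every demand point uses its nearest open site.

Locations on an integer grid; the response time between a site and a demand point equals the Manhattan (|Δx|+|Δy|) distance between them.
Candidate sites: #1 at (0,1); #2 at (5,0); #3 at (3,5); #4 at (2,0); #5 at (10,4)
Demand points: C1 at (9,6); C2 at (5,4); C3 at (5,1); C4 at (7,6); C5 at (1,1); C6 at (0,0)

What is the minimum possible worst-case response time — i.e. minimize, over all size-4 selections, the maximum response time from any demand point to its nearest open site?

5

Open {#1, #2, #3, #5}.
  Farthest demand point is C4 at response time 5 (to #3); all others are ≤ 5.
With {#1, #2, #4, #5} the worst case is 5.
With {#1, #3, #4, #5} the worst case is 5.
No size-4 selection achieves below 5.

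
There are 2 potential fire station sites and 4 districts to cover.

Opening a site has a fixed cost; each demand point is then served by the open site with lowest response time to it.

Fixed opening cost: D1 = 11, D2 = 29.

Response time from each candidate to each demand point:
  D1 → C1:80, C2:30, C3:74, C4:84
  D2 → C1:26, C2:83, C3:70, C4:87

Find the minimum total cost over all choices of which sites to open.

Open {D1, D2}: assign each demand point to its cheapest open site.
  C1→D2 26, C2→D1 30, C3→D2 70, C4→D1 84
  response time 210, fixed 40 → total 250.
Compare {D1}: response time 268 + fixed 11 = 279.
Compare {D2}: response time 266 + fixed 29 = 295.

250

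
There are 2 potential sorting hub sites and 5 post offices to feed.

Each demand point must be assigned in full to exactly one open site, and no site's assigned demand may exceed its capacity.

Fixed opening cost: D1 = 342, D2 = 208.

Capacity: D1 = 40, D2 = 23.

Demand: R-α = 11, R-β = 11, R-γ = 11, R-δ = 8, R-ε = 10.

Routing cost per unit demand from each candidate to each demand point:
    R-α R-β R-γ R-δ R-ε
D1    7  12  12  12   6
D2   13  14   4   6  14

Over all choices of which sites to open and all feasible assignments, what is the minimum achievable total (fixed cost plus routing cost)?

Open {D1, D2}; cheapest assignment that respects the capacities:
  D1 (cap 40, load 32): R-α, R-β, R-ε — cost 11×7 + 11×12 + 10×6 = 269
  D2 (cap 23, load 19): R-γ, R-δ — cost 11×4 + 8×6 = 92
  Shipping 361, fixed 550 → total 911.
  Any other capacity-feasible assignment to {D1, D2} ships for at least 361.
Total demand is 51 and no other set of sites has combined capacity ≥ 51, so {D1, D2} is the only feasible choice of open sites. Minimum: 911.

911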